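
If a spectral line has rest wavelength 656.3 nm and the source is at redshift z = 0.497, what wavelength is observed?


lam_obs = lam_emit * (1 + z) = 656.3 * (1 + 0.497) = 982.4811

982.4811 nm


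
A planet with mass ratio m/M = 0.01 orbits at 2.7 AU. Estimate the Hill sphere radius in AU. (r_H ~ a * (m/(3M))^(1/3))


r_H = a * (m/3M)^(1/3) = 2.7 * (0.01/3)^(1/3) = 0.4033

0.4033 AU


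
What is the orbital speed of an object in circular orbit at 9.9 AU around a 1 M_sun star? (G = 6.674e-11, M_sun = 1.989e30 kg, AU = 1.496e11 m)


v = sqrt(GM/r) = sqrt(6.674e-11 * 1.989e+30 / 1.481e+12) = 9467.3209

9467.3209 m/s


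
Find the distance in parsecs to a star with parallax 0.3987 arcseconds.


d = 1/p = 1/0.3987 = 2.5082

2.5082 pc


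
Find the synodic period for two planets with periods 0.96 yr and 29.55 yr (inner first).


1/P_syn = |1/P1 - 1/P2| = |1/0.96 - 1/29.55| => P_syn = 0.9922

0.9922 years


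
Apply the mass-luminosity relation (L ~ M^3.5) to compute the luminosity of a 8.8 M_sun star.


L/L_sun = (M/M_sun)^3.5 = 8.8^3.5 = 2021.5726

2021.5726 L_sun


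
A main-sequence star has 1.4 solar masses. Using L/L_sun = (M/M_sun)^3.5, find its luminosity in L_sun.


L/L_sun = (M/M_sun)^3.5 = 1.4^3.5 = 3.2467

3.2467 L_sun


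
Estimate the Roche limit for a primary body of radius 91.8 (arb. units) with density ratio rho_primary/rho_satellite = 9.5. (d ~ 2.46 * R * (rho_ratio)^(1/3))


d_Roche = 2.46 * 91.8 * 9.5^(1/3) = 478.2838

478.2838


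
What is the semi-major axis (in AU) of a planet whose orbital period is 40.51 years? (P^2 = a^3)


a = P^(2/3) = 40.51^(2/3) = 11.7953

11.7953 AU


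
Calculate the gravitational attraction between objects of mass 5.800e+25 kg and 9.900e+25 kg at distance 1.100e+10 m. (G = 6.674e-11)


F = G*m1*m2/r^2 = 6.674e-11 * 5.800e+25 * 9.900e+25 / (1.100e+10)^2 = 6.674e-11 * 5.742e+51 / 1.210e+20 = 3.167e+21

3.167e+21 N


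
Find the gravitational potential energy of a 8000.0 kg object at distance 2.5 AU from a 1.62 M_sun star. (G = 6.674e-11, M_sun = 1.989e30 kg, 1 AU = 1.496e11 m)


M = 1.62 * 1.989e30 kg = 3.22218e+30 kg; r = 2.5 AU * 1.496e11 m/AU = 3.74e+11 m. U = -GM*m/r = -(6.674e-11 * 3.22218e+30 * 8000.0) / 3.74e+11 = -4.600e+12

-4.600e+12 J


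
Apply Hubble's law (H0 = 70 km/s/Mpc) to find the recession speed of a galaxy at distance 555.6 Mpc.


v = H0 * d = 70 * 555.6 = 38892.0

38892.0 km/s


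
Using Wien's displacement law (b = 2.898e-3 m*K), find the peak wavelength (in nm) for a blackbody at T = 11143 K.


lam_max = b / T = 2.898e-3 / 11143 = 2.601e-07 m = 260.0736 nm

260.0736 nm


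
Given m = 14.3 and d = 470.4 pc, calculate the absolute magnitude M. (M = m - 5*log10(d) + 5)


M = m - 5*log10(d) + 5 = 14.3 - 5*log10(470.4) + 5 = 5.9377

5.9377


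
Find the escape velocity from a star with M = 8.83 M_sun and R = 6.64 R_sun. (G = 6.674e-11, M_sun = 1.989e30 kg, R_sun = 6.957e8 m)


M = 8.83 * 1.989e30 kg = 1.756287e+31 kg; R = 6.64 * 6.957e8 m = 4.619448e+09 m. v_esc = sqrt(2GM/R) = sqrt(2 * 6.674e-11 * 1.756287e+31 / 4.619448e+09) = 712378.4955

712378.4955 m/s


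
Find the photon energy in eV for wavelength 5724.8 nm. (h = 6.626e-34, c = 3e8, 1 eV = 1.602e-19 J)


E = hc/lambda = 6.626e-34 * 3e8 / 5.725e-06 = 3.472e-20 J = 0.2167 eV

0.2167 eV


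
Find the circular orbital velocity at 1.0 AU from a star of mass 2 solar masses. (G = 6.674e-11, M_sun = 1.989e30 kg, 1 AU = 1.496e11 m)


v = sqrt(GM/r) = sqrt(6.674e-11 * 3.978e+30 / 1.496e+11) = 42126.9186

42126.9186 m/s


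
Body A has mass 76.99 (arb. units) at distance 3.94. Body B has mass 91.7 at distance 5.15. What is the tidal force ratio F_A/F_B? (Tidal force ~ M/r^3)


Ratio = (M1/r1^3) / (M2/r2^3) = (76.99/3.94^3) / (91.7/5.15^3) = 1.875

1.875


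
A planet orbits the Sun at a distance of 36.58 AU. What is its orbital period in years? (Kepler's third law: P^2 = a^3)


P = a^(3/2) = 36.58^1.5 = 221.241

221.241 years


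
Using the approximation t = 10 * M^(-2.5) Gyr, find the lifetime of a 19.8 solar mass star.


t = 10 * M^(-2.5) = 10 * 19.8^(-2.5) = 0.0057

0.0057 Gyr


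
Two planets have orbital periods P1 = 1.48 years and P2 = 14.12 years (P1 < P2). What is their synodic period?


1/P_syn = |1/P1 - 1/P2| = |1/1.48 - 1/14.12| => P_syn = 1.6533

1.6533 years


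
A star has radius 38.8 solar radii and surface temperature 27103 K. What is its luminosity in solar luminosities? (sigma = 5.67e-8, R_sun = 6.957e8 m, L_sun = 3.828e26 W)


R = 38.8 * 6.957e8 m = 2.699316e+10 m. L = 4*pi*R^2*sigma*T^4 = 4*pi*(2.699316e+10)^2 * 5.67e-8 * 27103^4 = 2.801365922e+32 W. L/L_sun = 2.801365922e+32 / 3.828e26 = 731809.2794

731809.2794 L_sun


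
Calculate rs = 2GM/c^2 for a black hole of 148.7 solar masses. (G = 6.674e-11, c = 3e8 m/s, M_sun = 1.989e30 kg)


M = 148.7 * 1.989e30 kg = 2.957643e+32 kg. rs = 2GM/c^2 = 2 * 6.674e-11 * 2.957643e+32 / (3e8)^2 = 438651.3196

438651.3196 m


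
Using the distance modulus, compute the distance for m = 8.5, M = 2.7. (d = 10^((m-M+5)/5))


d = 10^((m - M + 5)/5) = 10^((8.5 - 2.7 + 5)/5) = 144.544

144.544 pc


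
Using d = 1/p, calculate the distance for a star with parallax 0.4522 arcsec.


d = 1/p = 1/0.4522 = 2.2114

2.2114 pc


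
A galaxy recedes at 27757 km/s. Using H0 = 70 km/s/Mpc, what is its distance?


d = v / H0 = 27757 / 70 = 396.5286

396.5286 Mpc


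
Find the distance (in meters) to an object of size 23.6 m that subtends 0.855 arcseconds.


D = size / theta_rad, theta_rad = 0.855 * pi/(180*3600) = 4.145e-06, D = 5.693e+06

5.693e+06 m


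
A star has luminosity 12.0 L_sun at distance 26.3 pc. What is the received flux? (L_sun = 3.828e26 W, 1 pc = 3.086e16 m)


F = L / (4*pi*d^2) = 4.594e+27 / (4*pi*(8.116e+17)^2) = 5.549e-10

5.549e-10 W/m^2


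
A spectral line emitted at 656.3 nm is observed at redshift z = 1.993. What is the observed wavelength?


lam_obs = lam_emit * (1 + z) = 656.3 * (1 + 1.993) = 1964.3059

1964.3059 nm


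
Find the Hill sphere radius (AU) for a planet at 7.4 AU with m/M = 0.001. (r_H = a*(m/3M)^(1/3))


r_H = a * (m/3M)^(1/3) = 7.4 * (0.001/3)^(1/3) = 0.5131

0.5131 AU


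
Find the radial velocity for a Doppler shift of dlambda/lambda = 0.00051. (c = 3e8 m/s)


v = (dlambda/lambda) * c = 0.00051 * 3e8 = 153000.0

153000.0 m/s


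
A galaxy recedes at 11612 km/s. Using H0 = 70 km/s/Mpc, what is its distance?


d = v / H0 = 11612 / 70 = 165.8857

165.8857 Mpc


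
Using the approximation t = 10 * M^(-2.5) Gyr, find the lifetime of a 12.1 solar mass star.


t = 10 * M^(-2.5) = 10 * 12.1^(-2.5) = 0.0196

0.0196 Gyr


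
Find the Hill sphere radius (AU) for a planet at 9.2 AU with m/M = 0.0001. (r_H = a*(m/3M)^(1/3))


r_H = a * (m/3M)^(1/3) = 9.2 * (0.0001/3)^(1/3) = 0.2961

0.2961 AU


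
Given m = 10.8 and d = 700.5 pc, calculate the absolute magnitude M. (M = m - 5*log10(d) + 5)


M = m - 5*log10(d) + 5 = 10.8 - 5*log10(700.5) + 5 = 1.573

1.573


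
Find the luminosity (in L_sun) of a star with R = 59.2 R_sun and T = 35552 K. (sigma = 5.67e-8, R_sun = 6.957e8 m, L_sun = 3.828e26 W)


R = 59.2 * 6.957e8 m = 4.118544e+10 m. L = 4*pi*R^2*sigma*T^4 = 4*pi*(4.118544e+10)^2 * 5.67e-8 * 35552^4 = 1.930796452e+33 W. L/L_sun = 1.930796452e+33 / 3.828e26 = 5.044e+06

5.044e+06 L_sun


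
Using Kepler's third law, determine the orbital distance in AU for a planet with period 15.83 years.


a = P^(2/3) = 15.83^(2/3) = 6.3045

6.3045 AU


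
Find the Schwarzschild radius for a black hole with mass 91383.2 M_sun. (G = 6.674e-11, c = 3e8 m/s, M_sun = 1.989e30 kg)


M = 91383.2 * 1.989e30 kg = 1.817611848e+35 kg. rs = 2GM/c^2 = 2 * 6.674e-11 * 1.817611848e+35 / (3e8)^2 = 2.696e+08

2.696e+08 m


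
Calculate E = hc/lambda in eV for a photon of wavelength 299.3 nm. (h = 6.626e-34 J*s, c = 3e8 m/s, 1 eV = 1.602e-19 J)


E = hc/lambda = 6.626e-34 * 3e8 / 2.993e-07 = 6.641e-19 J = 4.1458 eV

4.1458 eV


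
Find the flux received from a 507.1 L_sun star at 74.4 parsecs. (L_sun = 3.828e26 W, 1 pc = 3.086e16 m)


F = L / (4*pi*d^2) = 1.941e+29 / (4*pi*(2.296e+18)^2) = 2.930e-09

2.930e-09 W/m^2


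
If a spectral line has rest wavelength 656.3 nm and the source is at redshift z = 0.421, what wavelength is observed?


lam_obs = lam_emit * (1 + z) = 656.3 * (1 + 0.421) = 932.6023

932.6023 nm


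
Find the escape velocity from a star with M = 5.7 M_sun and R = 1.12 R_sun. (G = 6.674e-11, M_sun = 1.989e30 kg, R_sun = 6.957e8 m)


M = 5.7 * 1.989e30 kg = 1.13373e+31 kg; R = 1.12 * 6.957e8 m = 7.79184e+08 m. v_esc = sqrt(2GM/R) = sqrt(2 * 6.674e-11 * 1.13373e+31 / 7.79184e+08) = 1.394e+06

1.394e+06 m/s


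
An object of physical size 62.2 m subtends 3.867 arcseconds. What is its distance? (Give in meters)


D = size / theta_rad, theta_rad = 3.867 * pi/(180*3600) = 1.875e-05, D = 3.318e+06

3.318e+06 m


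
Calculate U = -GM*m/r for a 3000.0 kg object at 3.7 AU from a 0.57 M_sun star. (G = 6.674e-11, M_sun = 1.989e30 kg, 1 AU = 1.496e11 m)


M = 0.57 * 1.989e30 kg = 1.13373e+30 kg; r = 3.7 AU * 1.496e11 m/AU = 5.5352e+11 m. U = -GM*m/r = -(6.674e-11 * 1.13373e+30 * 3000.0) / 5.5352e+11 = -4.101e+11

-4.101e+11 J


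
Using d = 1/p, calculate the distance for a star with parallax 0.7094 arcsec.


d = 1/p = 1/0.7094 = 1.4096

1.4096 pc


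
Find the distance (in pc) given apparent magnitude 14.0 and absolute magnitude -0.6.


d = 10^((m - M + 5)/5) = 10^((14.0 - -0.6 + 5)/5) = 8317.6377

8317.6377 pc


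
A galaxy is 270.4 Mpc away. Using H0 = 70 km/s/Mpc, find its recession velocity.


v = H0 * d = 70 * 270.4 = 18928.0

18928.0 km/s


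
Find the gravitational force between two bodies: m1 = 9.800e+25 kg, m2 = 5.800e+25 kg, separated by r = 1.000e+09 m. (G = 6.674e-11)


F = G*m1*m2/r^2 = 6.674e-11 * 9.800e+25 * 5.800e+25 / (1.000e+09)^2 = 6.674e-11 * 5.684e+51 / 1.000e+18 = 3.794e+23

3.794e+23 N


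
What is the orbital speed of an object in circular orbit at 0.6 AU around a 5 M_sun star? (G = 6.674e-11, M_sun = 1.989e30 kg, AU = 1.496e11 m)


v = sqrt(GM/r) = sqrt(6.674e-11 * 9.945e+30 / 8.976e+10) = 85991.2126

85991.2126 m/s


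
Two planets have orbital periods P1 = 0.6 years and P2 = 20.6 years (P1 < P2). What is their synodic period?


1/P_syn = |1/P1 - 1/P2| = |1/0.6 - 1/20.6| => P_syn = 0.618

0.618 years


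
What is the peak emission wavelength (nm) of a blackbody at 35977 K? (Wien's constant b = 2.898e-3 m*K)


lam_max = b / T = 2.898e-3 / 35977 = 8.055e-08 m = 80.5515 nm

80.5515 nm


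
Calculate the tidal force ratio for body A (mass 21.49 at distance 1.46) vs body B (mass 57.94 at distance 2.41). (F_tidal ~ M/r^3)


Ratio = (M1/r1^3) / (M2/r2^3) = (21.49/1.46^3) / (57.94/2.41^3) = 1.6682

1.6682


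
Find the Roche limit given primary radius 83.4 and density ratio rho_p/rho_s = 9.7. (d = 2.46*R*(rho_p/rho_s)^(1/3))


d_Roche = 2.46 * 83.4 * 9.7^(1/3) = 437.5474

437.5474


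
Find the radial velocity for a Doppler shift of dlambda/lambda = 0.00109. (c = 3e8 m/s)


v = (dlambda/lambda) * c = 0.00109 * 3e8 = 327000.0

327000.0 m/s


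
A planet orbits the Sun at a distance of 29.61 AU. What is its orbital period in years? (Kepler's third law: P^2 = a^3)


P = a^(3/2) = 29.61^1.5 = 161.123

161.123 years


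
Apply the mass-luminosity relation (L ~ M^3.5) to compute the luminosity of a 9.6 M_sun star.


L/L_sun = (M/M_sun)^3.5 = 9.6^3.5 = 2741.2542

2741.2542 L_sun


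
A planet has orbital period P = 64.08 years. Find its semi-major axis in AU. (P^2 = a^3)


a = P^(2/3) = 64.08^(2/3) = 16.0133

16.0133 AU


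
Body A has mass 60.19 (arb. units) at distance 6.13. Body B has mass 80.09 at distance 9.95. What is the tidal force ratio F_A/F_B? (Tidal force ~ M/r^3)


Ratio = (M1/r1^3) / (M2/r2^3) = (60.19/6.13^3) / (80.09/9.95^3) = 3.2139

3.2139


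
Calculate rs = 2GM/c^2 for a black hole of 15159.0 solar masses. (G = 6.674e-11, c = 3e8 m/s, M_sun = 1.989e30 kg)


M = 15159.0 * 1.989e30 kg = 3.0151251e+34 kg. rs = 2GM/c^2 = 2 * 6.674e-11 * 3.0151251e+34 / (3e8)^2 = 4.472e+07

4.472e+07 m


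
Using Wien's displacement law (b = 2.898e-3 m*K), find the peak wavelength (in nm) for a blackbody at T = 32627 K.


lam_max = b / T = 2.898e-3 / 32627 = 8.882e-08 m = 88.8221 nm

88.8221 nm


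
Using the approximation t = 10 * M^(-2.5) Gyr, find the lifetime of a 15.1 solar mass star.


t = 10 * M^(-2.5) = 10 * 15.1^(-2.5) = 0.0113

0.0113 Gyr


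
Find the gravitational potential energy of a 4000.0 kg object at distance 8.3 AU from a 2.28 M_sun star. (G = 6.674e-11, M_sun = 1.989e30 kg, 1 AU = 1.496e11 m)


M = 2.28 * 1.989e30 kg = 4.53492e+30 kg; r = 8.3 AU * 1.496e11 m/AU = 1.24168e+12 m. U = -GM*m/r = -(6.674e-11 * 4.53492e+30 * 4000.0) / 1.24168e+12 = -9.750e+11

-9.750e+11 J


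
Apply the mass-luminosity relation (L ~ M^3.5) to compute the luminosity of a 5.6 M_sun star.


L/L_sun = (M/M_sun)^3.5 = 5.6^3.5 = 415.5833

415.5833 L_sun


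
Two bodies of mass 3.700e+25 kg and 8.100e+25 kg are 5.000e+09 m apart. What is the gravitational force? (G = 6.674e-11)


F = G*m1*m2/r^2 = 6.674e-11 * 3.700e+25 * 8.100e+25 / (5.000e+09)^2 = 6.674e-11 * 2.997e+51 / 2.500e+19 = 8.001e+21

8.001e+21 N


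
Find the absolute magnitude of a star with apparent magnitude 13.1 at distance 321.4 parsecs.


M = m - 5*log10(d) + 5 = 13.1 - 5*log10(321.4) + 5 = 5.5648

5.5648


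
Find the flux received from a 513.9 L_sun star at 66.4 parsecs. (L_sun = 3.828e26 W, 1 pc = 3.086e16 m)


F = L / (4*pi*d^2) = 1.967e+29 / (4*pi*(2.049e+18)^2) = 3.728e-09

3.728e-09 W/m^2


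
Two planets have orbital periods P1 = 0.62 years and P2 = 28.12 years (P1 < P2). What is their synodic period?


1/P_syn = |1/P1 - 1/P2| = |1/0.62 - 1/28.12| => P_syn = 0.634

0.634 years


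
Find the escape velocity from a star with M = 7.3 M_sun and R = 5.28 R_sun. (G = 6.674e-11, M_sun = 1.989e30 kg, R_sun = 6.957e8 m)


M = 7.3 * 1.989e30 kg = 1.45197e+31 kg; R = 5.28 * 6.957e8 m = 3.673296e+09 m. v_esc = sqrt(2GM/R) = sqrt(2 * 6.674e-11 * 1.45197e+31 / 3.673296e+09) = 726371.7707

726371.7707 m/s


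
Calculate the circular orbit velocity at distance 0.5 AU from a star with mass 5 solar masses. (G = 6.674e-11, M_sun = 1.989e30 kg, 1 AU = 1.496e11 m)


v = sqrt(GM/r) = sqrt(6.674e-11 * 9.945e+30 / 7.480e+10) = 94198.6537

94198.6537 m/s


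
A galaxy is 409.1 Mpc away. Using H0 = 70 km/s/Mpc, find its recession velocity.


v = H0 * d = 70 * 409.1 = 28637.0

28637.0 km/s


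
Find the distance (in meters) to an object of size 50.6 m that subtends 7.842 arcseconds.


D = size / theta_rad, theta_rad = 7.842 * pi/(180*3600) = 3.802e-05, D = 1.331e+06

1.331e+06 m


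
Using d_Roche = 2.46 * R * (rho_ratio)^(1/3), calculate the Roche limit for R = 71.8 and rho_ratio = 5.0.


d_Roche = 2.46 * 71.8 * 5.0^(1/3) = 302.0296

302.0296


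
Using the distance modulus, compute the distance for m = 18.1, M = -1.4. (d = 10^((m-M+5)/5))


d = 10^((m - M + 5)/5) = 10^((18.1 - -1.4 + 5)/5) = 79432.8235

79432.8235 pc


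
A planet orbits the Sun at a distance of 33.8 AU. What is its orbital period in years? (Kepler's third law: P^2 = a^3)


P = a^(3/2) = 33.8^1.5 = 196.5057

196.5057 years


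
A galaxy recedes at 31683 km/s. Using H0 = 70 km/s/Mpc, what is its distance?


d = v / H0 = 31683 / 70 = 452.6143

452.6143 Mpc


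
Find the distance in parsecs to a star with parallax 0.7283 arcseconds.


d = 1/p = 1/0.7283 = 1.3731

1.3731 pc


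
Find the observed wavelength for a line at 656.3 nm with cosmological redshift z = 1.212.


lam_obs = lam_emit * (1 + z) = 656.3 * (1 + 1.212) = 1451.7356

1451.7356 nm


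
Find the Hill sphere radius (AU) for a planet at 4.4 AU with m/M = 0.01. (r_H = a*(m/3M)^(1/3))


r_H = a * (m/3M)^(1/3) = 4.4 * (0.01/3)^(1/3) = 0.6573

0.6573 AU


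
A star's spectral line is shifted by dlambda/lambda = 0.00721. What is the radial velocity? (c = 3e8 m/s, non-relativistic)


v = (dlambda/lambda) * c = 0.00721 * 3e8 = 2.163e+06

2.163e+06 m/s


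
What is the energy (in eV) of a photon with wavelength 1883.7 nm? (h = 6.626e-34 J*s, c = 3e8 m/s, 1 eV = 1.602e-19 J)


E = hc/lambda = 6.626e-34 * 3e8 / 1.884e-06 = 1.055e-19 J = 0.6587 eV

0.6587 eV


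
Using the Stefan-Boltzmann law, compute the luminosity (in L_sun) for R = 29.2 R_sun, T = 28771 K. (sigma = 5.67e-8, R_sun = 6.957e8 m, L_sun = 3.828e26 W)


R = 29.2 * 6.957e8 m = 2.031444e+10 m. L = 4*pi*R^2*sigma*T^4 = 4*pi*(2.031444e+10)^2 * 5.67e-8 * 28771^4 = 2.014756013e+32 W. L/L_sun = 2.014756013e+32 / 3.828e26 = 526320.7976

526320.7976 L_sun


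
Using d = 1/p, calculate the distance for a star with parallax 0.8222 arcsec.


d = 1/p = 1/0.8222 = 1.2162

1.2162 pc


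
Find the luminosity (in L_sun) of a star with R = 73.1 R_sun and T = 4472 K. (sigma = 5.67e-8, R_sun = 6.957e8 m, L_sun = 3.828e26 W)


R = 73.1 * 6.957e8 m = 5.085567e+10 m. L = 4*pi*R^2*sigma*T^4 = 4*pi*(5.085567e+10)^2 * 5.67e-8 * 4472^4 = 7.37019304e+29 W. L/L_sun = 7.37019304e+29 / 3.828e26 = 1925.3378

1925.3378 L_sun


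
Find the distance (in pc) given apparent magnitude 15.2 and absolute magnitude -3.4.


d = 10^((m - M + 5)/5) = 10^((15.2 - -3.4 + 5)/5) = 52480.746

52480.746 pc


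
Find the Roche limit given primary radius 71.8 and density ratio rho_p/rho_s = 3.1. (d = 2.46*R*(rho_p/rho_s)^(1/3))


d_Roche = 2.46 * 71.8 * 3.1^(1/3) = 257.5412

257.5412


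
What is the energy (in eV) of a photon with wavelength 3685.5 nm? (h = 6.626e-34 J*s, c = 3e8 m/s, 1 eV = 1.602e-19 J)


E = hc/lambda = 6.626e-34 * 3e8 / 3.686e-06 = 5.394e-20 J = 0.3367 eV

0.3367 eV


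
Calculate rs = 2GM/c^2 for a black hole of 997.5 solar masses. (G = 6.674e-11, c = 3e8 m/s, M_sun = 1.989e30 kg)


M = 997.5 * 1.989e30 kg = 1.9840275e+33 kg. rs = 2GM/c^2 = 2 * 6.674e-11 * 1.9840275e+33 / (3e8)^2 = 2.943e+06

2.943e+06 m


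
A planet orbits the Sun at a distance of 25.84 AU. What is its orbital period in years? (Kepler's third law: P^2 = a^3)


P = a^(3/2) = 25.84^1.5 = 131.3526

131.3526 years


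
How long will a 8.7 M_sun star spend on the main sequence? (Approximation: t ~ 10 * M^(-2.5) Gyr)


t = 10 * M^(-2.5) = 10 * 8.7^(-2.5) = 0.0448

0.0448 Gyr


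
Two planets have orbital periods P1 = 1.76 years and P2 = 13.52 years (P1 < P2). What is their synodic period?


1/P_syn = |1/P1 - 1/P2| = |1/1.76 - 1/13.52| => P_syn = 2.0234

2.0234 years


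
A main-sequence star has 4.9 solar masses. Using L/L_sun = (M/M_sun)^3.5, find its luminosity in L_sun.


L/L_sun = (M/M_sun)^3.5 = 4.9^3.5 = 260.4272

260.4272 L_sun


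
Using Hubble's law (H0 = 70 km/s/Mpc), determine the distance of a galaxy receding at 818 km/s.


d = v / H0 = 818 / 70 = 11.6857

11.6857 Mpc


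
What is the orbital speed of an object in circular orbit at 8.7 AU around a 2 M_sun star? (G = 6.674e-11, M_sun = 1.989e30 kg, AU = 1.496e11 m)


v = sqrt(GM/r) = sqrt(6.674e-11 * 3.978e+30 / 1.302e+12) = 14282.363

14282.363 m/s


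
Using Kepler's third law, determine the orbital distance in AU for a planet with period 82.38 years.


a = P^(2/3) = 82.38^(2/3) = 18.9328

18.9328 AU


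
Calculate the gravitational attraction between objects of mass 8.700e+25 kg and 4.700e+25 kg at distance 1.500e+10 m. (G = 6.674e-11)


F = G*m1*m2/r^2 = 6.674e-11 * 8.700e+25 * 4.700e+25 / (1.500e+10)^2 = 6.674e-11 * 4.089e+51 / 2.250e+20 = 1.213e+21

1.213e+21 N


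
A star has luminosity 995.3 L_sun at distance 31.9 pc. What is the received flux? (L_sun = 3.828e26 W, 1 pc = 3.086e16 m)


F = L / (4*pi*d^2) = 3.810e+29 / (4*pi*(9.844e+17)^2) = 3.129e-08

3.129e-08 W/m^2


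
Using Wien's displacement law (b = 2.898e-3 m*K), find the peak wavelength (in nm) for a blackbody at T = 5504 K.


lam_max = b / T = 2.898e-3 / 5504 = 5.265e-07 m = 526.5262 nm

526.5262 nm


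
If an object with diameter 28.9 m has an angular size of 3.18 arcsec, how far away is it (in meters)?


D = size / theta_rad, theta_rad = 3.18 * pi/(180*3600) = 1.542e-05, D = 1.875e+06

1.875e+06 m


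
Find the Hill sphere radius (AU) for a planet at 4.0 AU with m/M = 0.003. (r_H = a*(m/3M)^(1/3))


r_H = a * (m/3M)^(1/3) = 4.0 * (0.003/3)^(1/3) = 0.4

0.4 AU


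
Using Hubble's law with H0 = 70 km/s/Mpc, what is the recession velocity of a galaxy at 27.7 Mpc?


v = H0 * d = 70 * 27.7 = 1939.0

1939.0 km/s


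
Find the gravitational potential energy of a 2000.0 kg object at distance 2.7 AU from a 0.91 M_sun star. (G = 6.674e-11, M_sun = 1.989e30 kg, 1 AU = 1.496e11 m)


M = 0.91 * 1.989e30 kg = 1.80999e+30 kg; r = 2.7 AU * 1.496e11 m/AU = 4.0392e+11 m. U = -GM*m/r = -(6.674e-11 * 1.80999e+30 * 2000.0) / 4.0392e+11 = -5.981e+11

-5.981e+11 J


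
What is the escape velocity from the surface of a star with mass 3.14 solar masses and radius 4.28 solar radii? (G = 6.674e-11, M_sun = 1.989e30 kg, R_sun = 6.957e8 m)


M = 3.14 * 1.989e30 kg = 6.24546e+30 kg; R = 4.28 * 6.957e8 m = 2.977596e+09 m. v_esc = sqrt(2GM/R) = sqrt(2 * 6.674e-11 * 6.24546e+30 / 2.977596e+09) = 529123.9606

529123.9606 m/s


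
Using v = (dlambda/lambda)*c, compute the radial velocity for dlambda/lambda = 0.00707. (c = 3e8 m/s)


v = (dlambda/lambda) * c = 0.00707 * 3e8 = 2.121e+06

2.121e+06 m/s


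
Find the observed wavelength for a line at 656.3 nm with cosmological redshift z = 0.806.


lam_obs = lam_emit * (1 + z) = 656.3 * (1 + 0.806) = 1185.2778

1185.2778 nm


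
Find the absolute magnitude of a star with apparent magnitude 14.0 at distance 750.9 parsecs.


M = m - 5*log10(d) + 5 = 14.0 - 5*log10(750.9) + 5 = 4.6221

4.6221


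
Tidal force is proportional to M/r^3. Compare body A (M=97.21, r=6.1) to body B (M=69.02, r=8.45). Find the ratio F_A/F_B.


Ratio = (M1/r1^3) / (M2/r2^3) = (97.21/6.1^3) / (69.02/8.45^3) = 3.7438

3.7438


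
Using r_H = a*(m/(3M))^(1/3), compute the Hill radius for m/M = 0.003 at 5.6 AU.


r_H = a * (m/3M)^(1/3) = 5.6 * (0.003/3)^(1/3) = 0.56

0.56 AU


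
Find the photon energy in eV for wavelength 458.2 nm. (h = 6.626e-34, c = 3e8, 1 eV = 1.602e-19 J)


E = hc/lambda = 6.626e-34 * 3e8 / 4.582e-07 = 4.338e-19 J = 2.708 eV

2.708 eV


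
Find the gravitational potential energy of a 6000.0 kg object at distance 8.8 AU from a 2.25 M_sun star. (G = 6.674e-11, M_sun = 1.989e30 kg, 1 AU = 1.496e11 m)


M = 2.25 * 1.989e30 kg = 4.47525e+30 kg; r = 8.8 AU * 1.496e11 m/AU = 1.31648e+12 m. U = -GM*m/r = -(6.674e-11 * 4.47525e+30 * 6000.0) / 1.31648e+12 = -1.361e+12

-1.361e+12 J


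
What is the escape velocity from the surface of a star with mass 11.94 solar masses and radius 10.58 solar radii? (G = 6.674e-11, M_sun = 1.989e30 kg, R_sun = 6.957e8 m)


M = 11.94 * 1.989e30 kg = 2.374866e+31 kg; R = 10.58 * 6.957e8 m = 7.360506e+09 m. v_esc = sqrt(2GM/R) = sqrt(2 * 6.674e-11 * 2.374866e+31 / 7.360506e+09) = 656256.8029

656256.8029 m/s


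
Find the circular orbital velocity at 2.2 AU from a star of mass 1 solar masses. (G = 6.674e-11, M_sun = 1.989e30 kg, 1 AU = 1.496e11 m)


v = sqrt(GM/r) = sqrt(6.674e-11 * 1.989e+30 / 3.291e+11) = 20083.2205

20083.2205 m/s


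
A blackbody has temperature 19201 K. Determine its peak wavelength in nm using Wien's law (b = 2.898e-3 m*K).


lam_max = b / T = 2.898e-3 / 19201 = 1.509e-07 m = 150.9296 nm

150.9296 nm


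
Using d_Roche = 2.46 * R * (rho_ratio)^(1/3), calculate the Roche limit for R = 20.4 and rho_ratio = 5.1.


d_Roche = 2.46 * 20.4 * 5.1^(1/3) = 86.3818

86.3818


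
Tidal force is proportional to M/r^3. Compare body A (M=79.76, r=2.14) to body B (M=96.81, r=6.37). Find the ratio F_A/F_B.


Ratio = (M1/r1^3) / (M2/r2^3) = (79.76/2.14^3) / (96.81/6.37^3) = 21.7291

21.7291


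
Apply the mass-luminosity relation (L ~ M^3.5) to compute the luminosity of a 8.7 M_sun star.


L/L_sun = (M/M_sun)^3.5 = 8.7^3.5 = 1942.3048

1942.3048 L_sun


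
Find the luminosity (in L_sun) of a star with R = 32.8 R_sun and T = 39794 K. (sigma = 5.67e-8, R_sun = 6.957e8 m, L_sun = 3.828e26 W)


R = 32.8 * 6.957e8 m = 2.281896e+10 m. L = 4*pi*R^2*sigma*T^4 = 4*pi*(2.281896e+10)^2 * 5.67e-8 * 39794^4 = 9.303685036e+32 W. L/L_sun = 9.303685036e+32 / 3.828e26 = 2.430e+06

2.430e+06 L_sun


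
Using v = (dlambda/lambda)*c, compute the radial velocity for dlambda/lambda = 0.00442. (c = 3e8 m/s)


v = (dlambda/lambda) * c = 0.00442 * 3e8 = 1.326e+06

1.326e+06 m/s


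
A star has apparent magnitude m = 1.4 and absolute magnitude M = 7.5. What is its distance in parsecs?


d = 10^((m - M + 5)/5) = 10^((1.4 - 7.5 + 5)/5) = 0.6026

0.6026 pc


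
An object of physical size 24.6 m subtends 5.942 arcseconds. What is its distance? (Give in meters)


D = size / theta_rad, theta_rad = 5.942 * pi/(180*3600) = 2.881e-05, D = 853940.4634

853940.4634 m


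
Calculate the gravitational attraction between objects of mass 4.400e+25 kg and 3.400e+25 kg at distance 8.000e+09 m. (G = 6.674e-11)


F = G*m1*m2/r^2 = 6.674e-11 * 4.400e+25 * 3.400e+25 / (8.000e+09)^2 = 6.674e-11 * 1.496e+51 / 6.400e+19 = 1.560e+21

1.560e+21 N


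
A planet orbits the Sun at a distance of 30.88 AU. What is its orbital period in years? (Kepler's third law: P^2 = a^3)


P = a^(3/2) = 30.88^1.5 = 171.5995

171.5995 years


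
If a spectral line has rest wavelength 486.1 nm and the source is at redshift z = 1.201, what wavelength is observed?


lam_obs = lam_emit * (1 + z) = 486.1 * (1 + 1.201) = 1069.9061

1069.9061 nm


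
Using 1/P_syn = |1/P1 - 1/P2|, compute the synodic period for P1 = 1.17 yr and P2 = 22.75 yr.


1/P_syn = |1/P1 - 1/P2| = |1/1.17 - 1/22.75| => P_syn = 1.2334

1.2334 years


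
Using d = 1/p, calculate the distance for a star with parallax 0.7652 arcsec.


d = 1/p = 1/0.7652 = 1.3068

1.3068 pc


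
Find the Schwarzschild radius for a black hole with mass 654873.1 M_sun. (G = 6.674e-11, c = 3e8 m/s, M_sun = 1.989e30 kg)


M = 654873.1 * 1.989e30 kg = 1.302542596e+36 kg. rs = 2GM/c^2 = 2 * 6.674e-11 * 1.302542596e+36 / (3e8)^2 = 1.932e+09

1.932e+09 m


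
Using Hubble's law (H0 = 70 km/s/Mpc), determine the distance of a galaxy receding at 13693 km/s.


d = v / H0 = 13693 / 70 = 195.6143

195.6143 Mpc


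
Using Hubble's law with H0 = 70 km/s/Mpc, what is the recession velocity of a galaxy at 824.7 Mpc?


v = H0 * d = 70 * 824.7 = 57729.0

57729.0 km/s


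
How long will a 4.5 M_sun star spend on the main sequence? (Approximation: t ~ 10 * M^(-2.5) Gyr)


t = 10 * M^(-2.5) = 10 * 4.5^(-2.5) = 0.2328

0.2328 Gyr


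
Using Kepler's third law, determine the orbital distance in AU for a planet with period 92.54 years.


a = P^(2/3) = 92.54^(2/3) = 20.4591

20.4591 AU


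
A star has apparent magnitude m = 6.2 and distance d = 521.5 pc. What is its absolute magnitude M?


M = m - 5*log10(d) + 5 = 6.2 - 5*log10(521.5) + 5 = -2.3863

-2.3863


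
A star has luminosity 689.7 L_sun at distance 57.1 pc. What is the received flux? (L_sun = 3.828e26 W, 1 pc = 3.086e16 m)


F = L / (4*pi*d^2) = 2.640e+29 / (4*pi*(1.762e+18)^2) = 6.766e-09

6.766e-09 W/m^2


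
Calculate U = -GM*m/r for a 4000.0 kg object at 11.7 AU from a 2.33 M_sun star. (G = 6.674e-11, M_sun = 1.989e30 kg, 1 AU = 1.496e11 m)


M = 2.33 * 1.989e30 kg = 4.63437e+30 kg; r = 11.7 AU * 1.496e11 m/AU = 1.75032e+12 m. U = -GM*m/r = -(6.674e-11 * 4.63437e+30 * 4000.0) / 1.75032e+12 = -7.068e+11

-7.068e+11 J


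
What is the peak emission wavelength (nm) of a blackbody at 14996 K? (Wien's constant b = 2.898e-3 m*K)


lam_max = b / T = 2.898e-3 / 14996 = 1.933e-07 m = 193.2515 nm

193.2515 nm


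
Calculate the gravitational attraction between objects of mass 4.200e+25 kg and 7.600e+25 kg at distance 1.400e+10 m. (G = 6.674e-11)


F = G*m1*m2/r^2 = 6.674e-11 * 4.200e+25 * 7.600e+25 / (1.400e+10)^2 = 6.674e-11 * 3.192e+51 / 1.960e+20 = 1.087e+21

1.087e+21 N


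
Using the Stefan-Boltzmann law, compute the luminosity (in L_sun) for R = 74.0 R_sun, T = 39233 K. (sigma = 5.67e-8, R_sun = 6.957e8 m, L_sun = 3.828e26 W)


R = 74.0 * 6.957e8 m = 5.14818e+10 m. L = 4*pi*R^2*sigma*T^4 = 4*pi*(5.14818e+10)^2 * 5.67e-8 * 39233^4 = 4.474107782e+33 W. L/L_sun = 4.474107782e+33 / 3.828e26 = 1.169e+07

1.169e+07 L_sun


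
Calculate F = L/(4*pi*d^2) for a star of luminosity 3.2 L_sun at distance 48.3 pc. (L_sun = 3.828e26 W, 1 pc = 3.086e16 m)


F = L / (4*pi*d^2) = 1.225e+27 / (4*pi*(1.491e+18)^2) = 4.388e-11

4.388e-11 W/m^2


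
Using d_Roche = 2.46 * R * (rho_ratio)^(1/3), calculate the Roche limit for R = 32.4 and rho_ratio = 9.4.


d_Roche = 2.46 * 32.4 * 9.4^(1/3) = 168.2116

168.2116


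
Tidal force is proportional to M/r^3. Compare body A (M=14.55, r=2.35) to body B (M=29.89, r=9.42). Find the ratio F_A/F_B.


Ratio = (M1/r1^3) / (M2/r2^3) = (14.55/2.35^3) / (29.89/9.42^3) = 31.3535

31.3535


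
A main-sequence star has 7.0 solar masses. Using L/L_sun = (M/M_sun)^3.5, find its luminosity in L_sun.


L/L_sun = (M/M_sun)^3.5 = 7.0^3.5 = 907.4927

907.4927 L_sun


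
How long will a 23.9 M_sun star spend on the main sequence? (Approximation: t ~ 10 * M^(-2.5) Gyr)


t = 10 * M^(-2.5) = 10 * 23.9^(-2.5) = 0.0036

0.0036 Gyr


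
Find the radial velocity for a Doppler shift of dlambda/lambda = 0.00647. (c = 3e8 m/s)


v = (dlambda/lambda) * c = 0.00647 * 3e8 = 1.941e+06

1.941e+06 m/s


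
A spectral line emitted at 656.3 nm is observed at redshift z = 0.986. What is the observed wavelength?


lam_obs = lam_emit * (1 + z) = 656.3 * (1 + 0.986) = 1303.4118

1303.4118 nm


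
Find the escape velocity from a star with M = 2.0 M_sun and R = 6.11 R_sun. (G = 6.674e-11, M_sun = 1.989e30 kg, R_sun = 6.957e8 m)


M = 2.0 * 1.989e30 kg = 3.978e+30 kg; R = 6.11 * 6.957e8 m = 4.250727e+09 m. v_esc = sqrt(2GM/R) = sqrt(2 * 6.674e-11 * 3.978e+30 / 4.250727e+09) = 353434.4522

353434.4522 m/s


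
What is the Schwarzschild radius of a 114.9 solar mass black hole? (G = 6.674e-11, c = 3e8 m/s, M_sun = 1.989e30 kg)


M = 114.9 * 1.989e30 kg = 2.285361e+32 kg. rs = 2GM/c^2 = 2 * 6.674e-11 * 2.285361e+32 / (3e8)^2 = 338944.4292

338944.4292 m


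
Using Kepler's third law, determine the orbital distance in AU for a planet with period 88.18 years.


a = P^(2/3) = 88.18^(2/3) = 19.8113

19.8113 AU


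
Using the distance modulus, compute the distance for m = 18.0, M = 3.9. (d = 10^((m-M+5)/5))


d = 10^((m - M + 5)/5) = 10^((18.0 - 3.9 + 5)/5) = 6606.9345

6606.9345 pc


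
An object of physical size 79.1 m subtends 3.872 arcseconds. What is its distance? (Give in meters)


D = size / theta_rad, theta_rad = 3.872 * pi/(180*3600) = 1.877e-05, D = 4.214e+06

4.214e+06 m


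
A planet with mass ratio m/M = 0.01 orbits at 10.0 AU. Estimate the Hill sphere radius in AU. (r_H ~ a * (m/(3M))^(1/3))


r_H = a * (m/3M)^(1/3) = 10.0 * (0.01/3)^(1/3) = 1.4938

1.4938 AU


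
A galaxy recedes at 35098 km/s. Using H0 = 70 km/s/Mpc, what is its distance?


d = v / H0 = 35098 / 70 = 501.4

501.4 Mpc


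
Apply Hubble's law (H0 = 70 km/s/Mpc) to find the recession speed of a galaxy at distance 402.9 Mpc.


v = H0 * d = 70 * 402.9 = 28203.0

28203.0 km/s


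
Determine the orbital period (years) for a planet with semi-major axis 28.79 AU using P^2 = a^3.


P = a^(3/2) = 28.79^1.5 = 154.4765

154.4765 years


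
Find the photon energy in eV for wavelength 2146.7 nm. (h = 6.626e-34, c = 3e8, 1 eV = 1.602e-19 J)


E = hc/lambda = 6.626e-34 * 3e8 / 2.147e-06 = 9.260e-20 J = 0.578 eV

0.578 eV


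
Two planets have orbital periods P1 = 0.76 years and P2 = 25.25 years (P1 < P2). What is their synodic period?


1/P_syn = |1/P1 - 1/P2| = |1/0.76 - 1/25.25| => P_syn = 0.7836

0.7836 years


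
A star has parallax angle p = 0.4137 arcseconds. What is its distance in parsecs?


d = 1/p = 1/0.4137 = 2.4172

2.4172 pc


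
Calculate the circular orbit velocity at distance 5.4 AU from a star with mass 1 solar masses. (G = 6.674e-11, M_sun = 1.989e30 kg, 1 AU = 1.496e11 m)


v = sqrt(GM/r) = sqrt(6.674e-11 * 1.989e+30 / 8.078e+11) = 12818.8131

12818.8131 m/s


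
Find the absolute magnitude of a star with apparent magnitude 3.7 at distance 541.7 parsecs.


M = m - 5*log10(d) + 5 = 3.7 - 5*log10(541.7) + 5 = -4.9688

-4.9688


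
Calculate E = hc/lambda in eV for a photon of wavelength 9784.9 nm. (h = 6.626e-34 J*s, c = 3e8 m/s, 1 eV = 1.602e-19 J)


E = hc/lambda = 6.626e-34 * 3e8 / 9.785e-06 = 2.031e-20 J = 0.1268 eV

0.1268 eV


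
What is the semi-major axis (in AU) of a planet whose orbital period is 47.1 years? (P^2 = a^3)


a = P^(2/3) = 47.1^(2/3) = 13.0421

13.0421 AU


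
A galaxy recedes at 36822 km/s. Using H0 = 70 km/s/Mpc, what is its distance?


d = v / H0 = 36822 / 70 = 526.0286

526.0286 Mpc


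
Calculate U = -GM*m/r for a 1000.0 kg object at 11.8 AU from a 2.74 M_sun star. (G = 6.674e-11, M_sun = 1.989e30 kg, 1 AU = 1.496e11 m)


M = 2.74 * 1.989e30 kg = 5.44986e+30 kg; r = 11.8 AU * 1.496e11 m/AU = 1.76528e+12 m. U = -GM*m/r = -(6.674e-11 * 5.44986e+30 * 1000.0) / 1.76528e+12 = -2.060e+11

-2.060e+11 J


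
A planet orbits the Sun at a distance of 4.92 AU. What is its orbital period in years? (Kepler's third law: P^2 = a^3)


P = a^(3/2) = 4.92^1.5 = 10.9131

10.9131 years


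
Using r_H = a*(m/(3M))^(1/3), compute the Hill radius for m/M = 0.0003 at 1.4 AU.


r_H = a * (m/3M)^(1/3) = 1.4 * (0.0003/3)^(1/3) = 0.065

0.065 AU


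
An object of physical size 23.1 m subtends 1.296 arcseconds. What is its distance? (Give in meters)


D = size / theta_rad, theta_rad = 1.296 * pi/(180*3600) = 6.283e-06, D = 3.676e+06

3.676e+06 m


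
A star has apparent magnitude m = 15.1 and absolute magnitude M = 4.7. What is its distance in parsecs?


d = 10^((m - M + 5)/5) = 10^((15.1 - 4.7 + 5)/5) = 1202.2644

1202.2644 pc


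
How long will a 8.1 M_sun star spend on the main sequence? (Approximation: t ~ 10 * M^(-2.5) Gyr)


t = 10 * M^(-2.5) = 10 * 8.1^(-2.5) = 0.0536

0.0536 Gyr


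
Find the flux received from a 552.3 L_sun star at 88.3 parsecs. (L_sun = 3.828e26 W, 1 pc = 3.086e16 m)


F = L / (4*pi*d^2) = 2.114e+29 / (4*pi*(2.725e+18)^2) = 2.266e-09

2.266e-09 W/m^2


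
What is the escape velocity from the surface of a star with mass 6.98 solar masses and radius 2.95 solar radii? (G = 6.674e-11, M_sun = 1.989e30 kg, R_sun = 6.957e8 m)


M = 6.98 * 1.989e30 kg = 1.388322e+31 kg; R = 2.95 * 6.957e8 m = 2.052315e+09 m. v_esc = sqrt(2GM/R) = sqrt(2 * 6.674e-11 * 1.388322e+31 / 2.052315e+09) = 950235.3708

950235.3708 m/s


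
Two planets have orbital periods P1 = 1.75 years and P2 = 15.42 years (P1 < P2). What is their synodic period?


1/P_syn = |1/P1 - 1/P2| = |1/1.75 - 1/15.42| => P_syn = 1.974

1.974 years


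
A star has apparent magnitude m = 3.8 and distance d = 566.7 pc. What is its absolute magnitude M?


M = m - 5*log10(d) + 5 = 3.8 - 5*log10(566.7) + 5 = -4.9668

-4.9668


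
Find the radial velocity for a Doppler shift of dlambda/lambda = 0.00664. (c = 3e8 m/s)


v = (dlambda/lambda) * c = 0.00664 * 3e8 = 1.992e+06

1.992e+06 m/s


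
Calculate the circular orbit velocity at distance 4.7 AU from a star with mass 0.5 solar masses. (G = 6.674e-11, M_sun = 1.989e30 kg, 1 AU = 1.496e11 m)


v = sqrt(GM/r) = sqrt(6.674e-11 * 9.945e+29 / 7.031e+11) = 9715.8493

9715.8493 m/s


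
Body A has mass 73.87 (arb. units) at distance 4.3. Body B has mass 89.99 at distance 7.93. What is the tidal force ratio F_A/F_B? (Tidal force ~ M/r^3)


Ratio = (M1/r1^3) / (M2/r2^3) = (73.87/4.3^3) / (89.99/7.93^3) = 5.1486

5.1486


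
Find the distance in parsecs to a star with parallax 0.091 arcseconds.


d = 1/p = 1/0.091 = 10.989

10.989 pc


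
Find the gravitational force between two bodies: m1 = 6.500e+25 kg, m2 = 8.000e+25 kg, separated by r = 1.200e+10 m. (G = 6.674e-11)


F = G*m1*m2/r^2 = 6.674e-11 * 6.500e+25 * 8.000e+25 / (1.200e+10)^2 = 6.674e-11 * 5.200e+51 / 1.440e+20 = 2.410e+21

2.410e+21 N


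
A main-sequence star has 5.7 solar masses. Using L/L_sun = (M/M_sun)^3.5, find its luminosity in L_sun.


L/L_sun = (M/M_sun)^3.5 = 5.7^3.5 = 442.1422

442.1422 L_sun


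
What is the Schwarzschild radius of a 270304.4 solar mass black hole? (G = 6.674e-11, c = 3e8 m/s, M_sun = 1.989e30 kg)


M = 270304.4 * 1.989e30 kg = 5.376354516e+35 kg. rs = 2GM/c^2 = 2 * 6.674e-11 * 5.376354516e+35 / (3e8)^2 = 7.974e+08

7.974e+08 m


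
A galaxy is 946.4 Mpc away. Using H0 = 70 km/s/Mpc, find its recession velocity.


v = H0 * d = 70 * 946.4 = 66248.0

66248.0 km/s


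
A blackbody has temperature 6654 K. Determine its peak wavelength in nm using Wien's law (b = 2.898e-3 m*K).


lam_max = b / T = 2.898e-3 / 6654 = 4.355e-07 m = 435.5275 nm

435.5275 nm


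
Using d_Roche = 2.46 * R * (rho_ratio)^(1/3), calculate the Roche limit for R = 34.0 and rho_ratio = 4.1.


d_Roche = 2.46 * 34.0 * 4.1^(1/3) = 133.8675

133.8675


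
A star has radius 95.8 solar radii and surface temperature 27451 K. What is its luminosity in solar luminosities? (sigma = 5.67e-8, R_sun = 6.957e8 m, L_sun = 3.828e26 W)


R = 95.8 * 6.957e8 m = 6.664806e+10 m. L = 4*pi*R^2*sigma*T^4 = 4*pi*(6.664806e+10)^2 * 5.67e-8 * 27451^4 = 1.797217451e+33 W. L/L_sun = 1.797217451e+33 / 3.828e26 = 4.695e+06

4.695e+06 L_sun


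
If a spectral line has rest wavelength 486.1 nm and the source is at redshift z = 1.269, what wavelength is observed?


lam_obs = lam_emit * (1 + z) = 486.1 * (1 + 1.269) = 1102.9609

1102.9609 nm


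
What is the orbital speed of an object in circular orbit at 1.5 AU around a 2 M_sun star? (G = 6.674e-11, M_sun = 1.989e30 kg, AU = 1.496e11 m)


v = sqrt(GM/r) = sqrt(6.674e-11 * 3.978e+30 / 2.244e+11) = 34396.485

34396.485 m/s


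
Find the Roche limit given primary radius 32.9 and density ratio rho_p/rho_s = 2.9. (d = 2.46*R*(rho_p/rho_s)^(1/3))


d_Roche = 2.46 * 32.9 * 2.9^(1/3) = 115.4154

115.4154


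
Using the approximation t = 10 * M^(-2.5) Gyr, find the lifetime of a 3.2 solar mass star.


t = 10 * M^(-2.5) = 10 * 3.2^(-2.5) = 0.5459

0.5459 Gyr


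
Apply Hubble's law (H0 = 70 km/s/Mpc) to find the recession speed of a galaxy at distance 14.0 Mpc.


v = H0 * d = 70 * 14.0 = 980.0

980.0 km/s


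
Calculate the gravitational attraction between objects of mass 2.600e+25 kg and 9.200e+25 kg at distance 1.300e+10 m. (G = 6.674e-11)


F = G*m1*m2/r^2 = 6.674e-11 * 2.600e+25 * 9.200e+25 / (1.300e+10)^2 = 6.674e-11 * 2.392e+51 / 1.690e+20 = 9.446e+20

9.446e+20 N


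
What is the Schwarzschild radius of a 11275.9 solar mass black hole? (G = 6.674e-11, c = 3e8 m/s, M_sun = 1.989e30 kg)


M = 11275.9 * 1.989e30 kg = 2.24277651e+34 kg. rs = 2GM/c^2 = 2 * 6.674e-11 * 2.24277651e+34 / (3e8)^2 = 3.326e+07

3.326e+07 m


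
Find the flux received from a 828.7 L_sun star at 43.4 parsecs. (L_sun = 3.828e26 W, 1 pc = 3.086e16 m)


F = L / (4*pi*d^2) = 3.172e+29 / (4*pi*(1.339e+18)^2) = 1.407e-08

1.407e-08 W/m^2


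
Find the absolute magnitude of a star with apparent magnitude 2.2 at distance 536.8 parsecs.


M = m - 5*log10(d) + 5 = 2.2 - 5*log10(536.8) + 5 = -6.4491

-6.4491


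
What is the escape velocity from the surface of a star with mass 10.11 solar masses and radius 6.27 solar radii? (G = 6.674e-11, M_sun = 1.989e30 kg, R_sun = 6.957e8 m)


M = 10.11 * 1.989e30 kg = 2.010879e+31 kg; R = 6.27 * 6.957e8 m = 4.362039e+09 m. v_esc = sqrt(2GM/R) = sqrt(2 * 6.674e-11 * 2.010879e+31 / 4.362039e+09) = 784433.796

784433.796 m/s
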